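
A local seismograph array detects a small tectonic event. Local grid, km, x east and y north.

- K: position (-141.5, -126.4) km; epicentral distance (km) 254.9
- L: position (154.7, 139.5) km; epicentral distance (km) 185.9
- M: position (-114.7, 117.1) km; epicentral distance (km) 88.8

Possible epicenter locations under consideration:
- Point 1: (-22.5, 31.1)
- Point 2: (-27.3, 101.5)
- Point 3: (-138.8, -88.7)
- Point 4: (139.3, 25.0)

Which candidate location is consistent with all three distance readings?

Point 2

For each candidate, compare |candidate − station| to the reported distance:
Point 1: residuals K 57.5, L 21.8, M 37.3 → max 57.5 km
Point 2: residuals K 0.0, L 0.0, M 0.0 → max 0.0 km
Point 3: residuals K 217.1, L 185.9, M 118.4 → max 217.1 km
Point 4: residuals K 64.1, L 70.4, M 181.4 → max 181.4 km
Only Point 2 has all residuals ≈ 0.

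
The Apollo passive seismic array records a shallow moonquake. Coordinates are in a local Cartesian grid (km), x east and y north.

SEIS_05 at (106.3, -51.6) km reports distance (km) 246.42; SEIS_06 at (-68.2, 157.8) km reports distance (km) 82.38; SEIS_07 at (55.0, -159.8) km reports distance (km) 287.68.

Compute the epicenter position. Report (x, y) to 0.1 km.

(-100.7, 82.1)

Circle about each station: (x − 106.3)² + (y + 51.6)² = 246.42²; (x + 68.2)² + (y − 157.8)² = 82.38²; (x − 55.0)² + (y + 159.8)² = 287.68².
Subtracting the SEIS_05 equation from the SEIS_06 and SEIS_07 equations removes the quadratic terms:
-349.0 x + 418.8 y = 69526.18
-102.6 x − 216.4 y = -7438.18
Solving the 2×2 system: x ≈ -100.7, y ≈ 82.1 km.
Check against SEIS_05 (with the unrounded x, y): √((x − 106.3)²+(y + 51.6)²) = 246.42 ≈ 246.42 km. ✓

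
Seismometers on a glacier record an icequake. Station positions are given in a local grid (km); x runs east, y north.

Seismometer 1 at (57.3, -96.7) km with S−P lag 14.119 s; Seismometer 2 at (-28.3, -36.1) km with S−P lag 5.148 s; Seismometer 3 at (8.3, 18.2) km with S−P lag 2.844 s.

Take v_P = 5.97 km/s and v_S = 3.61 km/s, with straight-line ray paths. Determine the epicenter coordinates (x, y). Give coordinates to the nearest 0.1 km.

Distance from S−P lag: d = Δt · v_P v_S / (v_P − v_S) = Δt · (5.97·3.61)/(5.97−3.61) ≈ 9.1321·Δt.
So d_Seismometer 1 = 128.94, d_Seismometer 2 = 47.01, d_Seismometer 3 = 25.97 km.
Circle about each station: (x − 57.3)² + (y + 96.7)² = 128.94²; (x + 28.3)² + (y + 36.1)² = 47.01²; (x − 8.3)² + (y − 18.2)² = 25.97².
Subtracting the Seismometer 1 equation from the Seismometer 2 and Seismometer 3 equations removes the quadratic terms:
-171.2 x + 121.2 y = 3885.50
-98.0 x + 229.8 y = 3717.03
Solving the 2×2 system: x ≈ -16.1, y ≈ 9.3 km.

(-16.1, 9.3)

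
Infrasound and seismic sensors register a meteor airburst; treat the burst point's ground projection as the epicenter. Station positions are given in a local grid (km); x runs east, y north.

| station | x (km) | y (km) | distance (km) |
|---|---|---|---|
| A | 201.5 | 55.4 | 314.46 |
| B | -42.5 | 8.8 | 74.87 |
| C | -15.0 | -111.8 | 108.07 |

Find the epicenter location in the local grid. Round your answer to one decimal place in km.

x ≈ -97.5 km, y ≈ -42.0 km

Circle about each station: (x − 201.5)² + (y − 55.4)² = 314.46²; (x + 42.5)² + (y − 8.8)² = 74.87²; (x + 15.0)² + (y + 111.8)² = 108.07².
Subtracting the A equation from the B and C equations removes the quadratic terms:
-488.0 x − 93.2 y = 51491.85
-433.0 x − 334.4 y = 56258.80
Solving the 2×2 system: x ≈ -97.5, y ≈ -42.0 km.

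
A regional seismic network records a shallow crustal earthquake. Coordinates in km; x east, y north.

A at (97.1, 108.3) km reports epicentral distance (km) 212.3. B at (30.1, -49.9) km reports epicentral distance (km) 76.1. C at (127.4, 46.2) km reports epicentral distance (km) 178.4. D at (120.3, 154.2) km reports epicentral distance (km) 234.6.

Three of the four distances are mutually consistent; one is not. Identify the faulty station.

Solve using three stations at a time. Using B, C, D (subtract circle equations pairwise → linear system) gives (x, y) ≈ (-39.1, -18.0).
Distances from that point to each station vs reported:
  A: calculated 185.7 vs reported 212.3 → residual 26.6 km
  B: calculated 76.2 vs reported 76.1 → residual 0.1 km
  C: calculated 178.5 vs reported 178.4 → residual 0.1 km
  D: calculated 234.6 vs reported 234.6 → residual 0.0 km
B, C, D are mutually consistent (residuals ≈ 0); A is off by 26.6 km.

A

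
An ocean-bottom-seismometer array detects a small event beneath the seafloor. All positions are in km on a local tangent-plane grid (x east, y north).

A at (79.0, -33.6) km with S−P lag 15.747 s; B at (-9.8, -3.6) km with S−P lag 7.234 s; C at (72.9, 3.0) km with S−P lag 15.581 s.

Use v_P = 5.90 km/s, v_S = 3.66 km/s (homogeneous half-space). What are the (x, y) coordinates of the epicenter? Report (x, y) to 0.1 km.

-72.8 km east, -33.5 km north

Distance from S−P lag: d = Δt · v_P v_S / (v_P − v_S) = Δt · (5.90·3.66)/(5.90−3.66) ≈ 9.6402·Δt.
So d_A = 151.80, d_B = 69.74, d_C = 150.20 km.
Circle about each station: (x − 79.0)² + (y + 33.6)² = 151.80²; (x + 9.8)² + (y + 3.6)² = 69.74²; (x − 72.9)² + (y − 3.0)² = 150.20².
Subtracting the A equation from the B and C equations removes the quadratic terms:
-177.6 x + 60.0 y = 10918.61
-12.2 x + 73.2 y = -1563.35
Solving the 2×2 system: x ≈ -72.8, y ≈ -33.5 km.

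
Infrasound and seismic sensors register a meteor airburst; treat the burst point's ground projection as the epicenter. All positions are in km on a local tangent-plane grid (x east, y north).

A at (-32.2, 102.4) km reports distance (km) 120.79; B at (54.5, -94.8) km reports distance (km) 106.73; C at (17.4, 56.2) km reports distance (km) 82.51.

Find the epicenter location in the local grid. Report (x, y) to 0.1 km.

Circle about each station: (x + 32.2)² + (y − 102.4)² = 120.79²; (x − 54.5)² + (y + 94.8)² = 106.73²; (x − 17.4)² + (y − 56.2)² = 82.51².
Subtracting the A equation from the B and C equations removes the quadratic terms:
173.4 x − 394.4 y = 3633.62
99.2 x − 92.4 y = -279.08
Solving the 2×2 system: x ≈ -19.3, y ≈ -17.7 km.
Check against A (with the unrounded x, y): √((x + 32.2)²+(y − 102.4)²) = 120.79 ≈ 120.79 km. ✓

x ≈ -19.3 km, y ≈ -17.7 km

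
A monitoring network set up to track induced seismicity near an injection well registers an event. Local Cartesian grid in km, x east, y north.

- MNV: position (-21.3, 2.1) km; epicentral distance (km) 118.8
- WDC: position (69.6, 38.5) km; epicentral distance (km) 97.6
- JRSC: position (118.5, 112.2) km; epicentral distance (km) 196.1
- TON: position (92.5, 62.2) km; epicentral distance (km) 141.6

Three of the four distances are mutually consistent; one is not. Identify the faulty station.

Solve using three stations at a time. Using MNV, JRSC, TON (subtract circle equations pairwise → linear system) gives (x, y) ≈ (67.1, -76.9).
Distances from that point to each station vs reported:
  MNV: calculated 118.5 vs reported 118.8 → residual 0.3 km
  WDC: calculated 115.4 vs reported 97.6 → residual 17.8 km
  JRSC: calculated 195.9 vs reported 196.1 → residual 0.2 km
  TON: calculated 141.4 vs reported 141.6 → residual 0.2 km
MNV, JRSC, TON are mutually consistent (residuals ≈ 0); WDC is off by 17.8 km.

WDC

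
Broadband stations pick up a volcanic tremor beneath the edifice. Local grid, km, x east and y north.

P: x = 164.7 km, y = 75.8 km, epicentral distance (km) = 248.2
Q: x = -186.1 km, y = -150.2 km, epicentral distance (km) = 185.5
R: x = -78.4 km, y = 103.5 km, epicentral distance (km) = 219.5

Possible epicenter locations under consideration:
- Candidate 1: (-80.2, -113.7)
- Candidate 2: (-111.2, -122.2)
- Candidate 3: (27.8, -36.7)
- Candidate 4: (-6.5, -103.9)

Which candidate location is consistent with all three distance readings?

For each candidate, compare |candidate − station| to the reported distance:
Candidate 1: residuals P 61.5, Q 73.5, R 2.3 → max 73.5 km
Candidate 2: residuals P 91.4, Q 105.5, R 8.6 → max 105.5 km
Candidate 3: residuals P 71.0, Q 56.6, R 43.6 → max 71.0 km
Candidate 4: residuals P 0.0, Q 0.0, R 0.0 → max 0.0 km
Only Candidate 4 has all residuals ≈ 0.

Candidate 4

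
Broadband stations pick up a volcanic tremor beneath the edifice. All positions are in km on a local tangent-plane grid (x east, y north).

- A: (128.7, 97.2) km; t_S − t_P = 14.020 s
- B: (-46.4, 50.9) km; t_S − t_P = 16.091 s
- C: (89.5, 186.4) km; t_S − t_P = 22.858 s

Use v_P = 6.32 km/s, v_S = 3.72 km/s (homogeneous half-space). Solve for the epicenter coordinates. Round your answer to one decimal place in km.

Distance from S−P lag: d = Δt · v_P v_S / (v_P − v_S) = Δt · (6.32·3.72)/(6.32−3.72) ≈ 9.0425·Δt.
So d_A = 126.78, d_B = 145.50, d_C = 206.69 km.
Circle about each station: (x − 128.7)² + (y − 97.2)² = 126.78²; (x + 46.4)² + (y − 50.9)² = 145.50²; (x − 89.5)² + (y − 186.4)² = 206.69².
Subtracting the A equation from the B and C equations removes the quadratic terms:
-350.2 x − 92.6 y = -26364.84
-78.4 x + 178.4 y = -9903.91
Solving the 2×2 system: x ≈ 80.6, y ≈ -20.1 km.
Check against A (with the unrounded x, y): √((x − 128.7)²+(y − 97.2)²) = 126.77 ≈ 126.78 km. ✓

(80.6, -20.1)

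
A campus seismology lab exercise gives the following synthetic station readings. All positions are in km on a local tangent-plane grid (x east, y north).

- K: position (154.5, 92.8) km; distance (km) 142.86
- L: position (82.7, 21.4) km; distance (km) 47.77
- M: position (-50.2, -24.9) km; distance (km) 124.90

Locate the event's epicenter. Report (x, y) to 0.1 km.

74.7 km east, -25.7 km north

Circle about each station: (x − 154.5)² + (y − 92.8)² = 142.86²; (x − 82.7)² + (y − 21.4)² = 47.77²; (x + 50.2)² + (y + 24.9)² = 124.90².
Subtracting pairs of circle equations eliminates x²+y² and gives linear equations (the radical axes):
-143.6 x − 142.8 y = -7057.83
-409.4 x − 235.4 y = -24533.07
Solving the 2×2 system: x ≈ 74.7, y ≈ -25.7 km.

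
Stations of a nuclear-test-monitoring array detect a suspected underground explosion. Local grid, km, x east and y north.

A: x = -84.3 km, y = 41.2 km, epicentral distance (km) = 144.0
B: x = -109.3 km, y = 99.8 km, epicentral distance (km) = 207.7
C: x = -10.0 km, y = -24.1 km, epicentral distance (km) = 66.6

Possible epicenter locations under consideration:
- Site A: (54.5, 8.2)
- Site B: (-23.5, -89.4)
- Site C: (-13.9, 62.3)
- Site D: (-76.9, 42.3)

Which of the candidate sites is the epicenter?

For each candidate, compare |candidate − station| to the reported distance:
Site A: residuals A 1.3, B 20.0, C 5.5 → max 20.0 km
Site B: residuals A 0.1, B 0.0, C 0.1 → max 0.1 km
Site C: residuals A 70.5, B 105.2, C 19.9 → max 105.2 km
Site D: residuals A 136.5, B 141.7, C 27.7 → max 141.7 km
Only Site B has all residuals ≈ 0.

Site B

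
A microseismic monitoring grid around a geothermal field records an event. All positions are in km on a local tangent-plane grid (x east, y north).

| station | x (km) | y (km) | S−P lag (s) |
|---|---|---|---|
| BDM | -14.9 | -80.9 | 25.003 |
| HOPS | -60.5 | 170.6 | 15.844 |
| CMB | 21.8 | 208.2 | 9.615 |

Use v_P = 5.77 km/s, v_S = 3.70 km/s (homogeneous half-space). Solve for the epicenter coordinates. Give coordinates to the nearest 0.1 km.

Distance from S−P lag: d = Δt · v_P v_S / (v_P − v_S) = Δt · (5.77·3.70)/(5.77−3.70) ≈ 10.3135·Δt.
So d_BDM = 257.87, d_HOPS = 163.41, d_CMB = 99.16 km.
Circle about each station: (x + 14.9)² + (y + 80.9)² = 257.87²; (x + 60.5)² + (y − 170.6)² = 163.41²; (x − 21.8)² + (y − 208.2)² = 99.16².
Subtracting the BDM equation from the HOPS and CMB equations removes the quadratic terms:
-91.2 x + 503.0 y = 65791.90
73.4 x + 578.2 y = 93719.89
Solving the 2×2 system: x ≈ 101.5, y ≈ 149.2 km.

x ≈ 101.5 km, y ≈ 149.2 km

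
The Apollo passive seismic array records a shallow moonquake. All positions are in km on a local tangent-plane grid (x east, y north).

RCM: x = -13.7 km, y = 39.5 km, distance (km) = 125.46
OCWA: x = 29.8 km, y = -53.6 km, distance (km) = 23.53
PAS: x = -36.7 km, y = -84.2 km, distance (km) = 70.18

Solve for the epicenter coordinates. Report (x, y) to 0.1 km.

x ≈ 33.1 km, y ≈ -76.9 km

Circle about each station: (x + 13.7)² + (y − 39.5)² = 125.46²; (x − 29.8)² + (y + 53.6)² = 23.53²; (x + 36.7)² + (y + 84.2)² = 70.18².
Subtracting pairs of circle equations eliminates x²+y² and gives linear equations (the radical axes):
87.0 x − 186.2 y = 17199.61
-46.0 x − 247.4 y = 17503.57
Solving the 2×2 system: x ≈ 33.1, y ≈ -76.9 km.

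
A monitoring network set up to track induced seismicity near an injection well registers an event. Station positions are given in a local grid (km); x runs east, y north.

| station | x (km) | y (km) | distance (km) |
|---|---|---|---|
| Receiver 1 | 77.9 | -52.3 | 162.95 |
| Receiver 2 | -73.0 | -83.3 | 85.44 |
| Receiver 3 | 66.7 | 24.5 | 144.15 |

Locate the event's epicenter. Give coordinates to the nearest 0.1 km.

(-75.7, 2.1)

Circle about each station: (x − 77.9)² + (y + 52.3)² = 162.95²; (x + 73.0)² + (y + 83.3)² = 85.44²; (x − 66.7)² + (y − 24.5)² = 144.15².
Subtracting pairs of circle equations eliminates x²+y² and gives linear equations (the radical axes):
-301.8 x − 62.0 y = 22716.90
-22.4 x + 153.6 y = 2018.92
Solving the 2×2 system: x ≈ -75.7, y ≈ 2.1 km.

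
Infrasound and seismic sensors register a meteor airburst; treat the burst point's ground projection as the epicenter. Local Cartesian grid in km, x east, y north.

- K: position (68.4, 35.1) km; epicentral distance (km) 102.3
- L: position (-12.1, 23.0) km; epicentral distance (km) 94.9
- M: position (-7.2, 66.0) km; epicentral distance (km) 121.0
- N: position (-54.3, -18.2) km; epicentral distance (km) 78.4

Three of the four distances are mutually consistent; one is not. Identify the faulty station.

L

Solve using three stations at a time. Using K, M, N (subtract circle equations pairwise → linear system) gives (x, y) ≈ (16.0, -52.7).
Distances from that point to each station vs reported:
  K: calculated 102.2 vs reported 102.3 → residual 0.1 km
  L: calculated 80.8 vs reported 94.9 → residual 14.1 km
  M: calculated 121.0 vs reported 121.0 → residual 0.0 km
  N: calculated 78.3 vs reported 78.4 → residual 0.1 km
K, M, N are mutually consistent (residuals ≈ 0); L is off by 14.1 km.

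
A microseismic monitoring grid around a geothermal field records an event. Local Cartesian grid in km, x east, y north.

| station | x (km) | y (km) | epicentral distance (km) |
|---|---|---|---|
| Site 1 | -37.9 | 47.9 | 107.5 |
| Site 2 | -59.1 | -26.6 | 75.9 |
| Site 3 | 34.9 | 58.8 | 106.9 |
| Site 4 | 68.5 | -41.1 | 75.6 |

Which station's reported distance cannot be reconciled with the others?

Site 4

Solve using three stations at a time. Using Site 1, Site 2, Site 3 (subtract circle equations pairwise → linear system) gives (x, y) ≈ (14.3, -46.1).
Distances from that point to each station vs reported:
  Site 1: calculated 107.5 vs reported 107.5 → residual 0.0 km
  Site 2: calculated 75.9 vs reported 75.9 → residual 0.0 km
  Site 3: calculated 106.9 vs reported 106.9 → residual 0.0 km
  Site 4: calculated 54.5 vs reported 75.6 → residual 21.1 km
Site 1, Site 2, Site 3 are mutually consistent (residuals ≈ 0); Site 4 is off by 21.1 km.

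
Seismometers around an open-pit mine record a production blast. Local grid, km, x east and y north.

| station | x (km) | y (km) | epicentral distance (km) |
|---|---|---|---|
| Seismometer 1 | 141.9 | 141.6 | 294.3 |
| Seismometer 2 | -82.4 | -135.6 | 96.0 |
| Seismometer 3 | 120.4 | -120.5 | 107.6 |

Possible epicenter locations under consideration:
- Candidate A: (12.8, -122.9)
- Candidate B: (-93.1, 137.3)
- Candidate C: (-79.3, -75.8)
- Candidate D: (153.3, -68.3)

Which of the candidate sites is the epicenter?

For each candidate, compare |candidate − station| to the reported distance:
Candidate A: residuals Seismometer 1 0.0, Seismometer 2 0.0, Seismometer 3 0.0 → max 0.0 km
Candidate B: residuals Seismometer 1 59.3, Seismometer 2 177.1, Seismometer 3 227.1 → max 227.1 km
Candidate C: residuals Seismometer 1 15.8, Seismometer 2 36.1, Seismometer 3 97.0 → max 97.0 km
Candidate D: residuals Seismometer 1 84.1, Seismometer 2 149.1, Seismometer 3 45.9 → max 149.1 km
Only Candidate A has all residuals ≈ 0.

Candidate A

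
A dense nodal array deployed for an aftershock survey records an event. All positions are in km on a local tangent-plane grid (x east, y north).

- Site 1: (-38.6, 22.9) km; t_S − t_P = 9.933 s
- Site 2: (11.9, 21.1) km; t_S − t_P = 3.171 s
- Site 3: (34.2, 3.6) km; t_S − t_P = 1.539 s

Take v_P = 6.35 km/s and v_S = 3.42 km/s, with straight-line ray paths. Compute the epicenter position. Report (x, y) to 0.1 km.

34.6 km east, 15.0 km north

Distance from S−P lag: d = Δt · v_P v_S / (v_P − v_S) = Δt · (6.35·3.42)/(6.35−3.42) ≈ 7.4119·Δt.
So d_Site 1 = 73.62, d_Site 2 = 23.50, d_Site 3 = 11.41 km.
Circle about each station: (x + 38.6)² + (y − 22.9)² = 73.62²; (x − 11.9)² + (y − 21.1)² = 23.50²; (x − 34.2)² + (y − 3.6)² = 11.41².
Subtracting the Site 1 equation from the Site 2 and Site 3 equations removes the quadratic terms:
101.0 x − 3.6 y = 3440.10
145.6 x − 38.6 y = 4457.95
Solving the 2×2 system: x ≈ 34.6, y ≈ 15.0 km.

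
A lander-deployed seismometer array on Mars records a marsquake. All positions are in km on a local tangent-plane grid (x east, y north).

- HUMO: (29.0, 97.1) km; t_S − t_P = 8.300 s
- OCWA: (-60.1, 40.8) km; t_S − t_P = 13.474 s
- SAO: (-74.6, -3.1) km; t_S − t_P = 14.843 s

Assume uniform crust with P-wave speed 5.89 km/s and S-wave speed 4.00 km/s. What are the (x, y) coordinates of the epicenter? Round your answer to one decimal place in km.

(107.5, 29.7)

Distance from S−P lag: d = Δt · v_P v_S / (v_P − v_S) = Δt · (5.89·4.00)/(5.89−4.00) ≈ 12.4656·Δt.
So d_HUMO = 103.46, d_OCWA = 167.96, d_SAO = 185.03 km.
Circle about each station: (x − 29.0)² + (y − 97.1)² = 103.46²; (x + 60.1)² + (y − 40.8)² = 167.96²; (x + 74.6)² + (y + 3.1)² = 185.03².
Subtracting pairs of circle equations eliminates x²+y² and gives linear equations (the radical axes):
-178.2 x − 112.6 y = -22499.35
-207.2 x − 200.4 y = -28226.77
Solving the 2×2 system: x ≈ 107.5, y ≈ 29.7 km.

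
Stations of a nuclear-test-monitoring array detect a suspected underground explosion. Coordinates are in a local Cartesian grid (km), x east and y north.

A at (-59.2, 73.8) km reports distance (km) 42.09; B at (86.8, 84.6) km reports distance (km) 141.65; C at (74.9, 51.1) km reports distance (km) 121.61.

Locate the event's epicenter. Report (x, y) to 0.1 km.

Circle about each station: (x + 59.2)² + (y − 73.8)² = 42.09²; (x − 86.8)² + (y − 84.6)² = 141.65²; (x − 74.9)² + (y − 51.1)² = 121.61².
Subtracting pairs of circle equations eliminates x²+y² and gives linear equations (the radical axes):
292.0 x + 21.6 y = -12552.83
268.2 x − 45.4 y = -13747.28
Solving the 2×2 system: x ≈ -45.5, y ≈ 34.0 km.

-45.5 km east, 34.0 km north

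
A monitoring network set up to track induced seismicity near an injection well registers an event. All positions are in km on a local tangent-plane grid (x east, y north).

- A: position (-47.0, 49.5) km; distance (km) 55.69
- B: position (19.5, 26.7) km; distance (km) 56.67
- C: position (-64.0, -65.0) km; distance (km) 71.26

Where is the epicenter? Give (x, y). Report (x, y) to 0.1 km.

Circle about each station: (x + 47.0)² + (y − 49.5)² = 55.69²; (x − 19.5)² + (y − 26.7)² = 56.67²; (x + 64.0)² + (y + 65.0)² = 71.26².
Subtracting the A equation from the B and C equations removes the quadratic terms:
133.0 x − 45.6 y = -3676.22
-34.0 x − 229.0 y = 1685.14
Solving the 2×2 system: x ≈ -28.7, y ≈ -3.1 km.
Check against A (with the unrounded x, y): √((x + 47.0)²+(y − 49.5)²) = 55.69 ≈ 55.69 km. ✓

-28.7 km east, -3.1 km north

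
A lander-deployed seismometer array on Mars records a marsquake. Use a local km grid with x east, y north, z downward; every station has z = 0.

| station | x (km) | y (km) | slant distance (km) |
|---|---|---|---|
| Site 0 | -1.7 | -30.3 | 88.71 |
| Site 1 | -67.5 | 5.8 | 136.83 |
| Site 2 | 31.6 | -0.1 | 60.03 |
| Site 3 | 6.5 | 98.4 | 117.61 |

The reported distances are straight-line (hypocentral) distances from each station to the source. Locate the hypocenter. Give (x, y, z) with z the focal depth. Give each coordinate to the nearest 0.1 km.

(58.6, 7.3, 53.1)

Each station gives a sphere (x−x_i)² + (y−y_i)² + z² = d_i² (stations at z=0).
Subtracting the Site 0 sphere from Site 1 and Site 2: z² cancels, leaving linear equations in x and y:
-131.6 x + 72.2 y = -7184.07
66.6 x + 60.4 y = 4343.45
Solving: x ≈ 58.596, y ≈ 7.301 km (keep extra digits for the depth step; rounded: 58.6, 7.3).
Then from the Site 0 sphere: z² = 88.71² − (x + 1.7)² − (y + 30.3)² with x = 58.596, y = 7.301, so z ≈ 53.104 ≈ 53.1 km.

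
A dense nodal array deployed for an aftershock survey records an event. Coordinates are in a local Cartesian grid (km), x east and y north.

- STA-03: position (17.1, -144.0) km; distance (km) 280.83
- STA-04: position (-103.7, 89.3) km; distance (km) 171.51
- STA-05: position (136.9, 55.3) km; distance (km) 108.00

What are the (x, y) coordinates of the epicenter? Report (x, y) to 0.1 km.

(62.1, 133.2)

Circle about each station: (x − 17.1)² + (y + 144.0)² = 280.83²; (x + 103.7)² + (y − 89.3)² = 171.51²; (x − 136.9)² + (y − 55.3)² = 108.00².
Subtracting the STA-03 equation from the STA-04 and STA-05 equations removes the quadratic terms:
-241.6 x + 466.6 y = 47149.58
239.6 x + 398.6 y = 67972.78
Solving the 2×2 system: x ≈ 62.1, y ≈ 133.2 km.
Check against STA-03 (with the unrounded x, y): √((x − 17.1)²+(y + 144.0)²) = 280.83 ≈ 280.83 km. ✓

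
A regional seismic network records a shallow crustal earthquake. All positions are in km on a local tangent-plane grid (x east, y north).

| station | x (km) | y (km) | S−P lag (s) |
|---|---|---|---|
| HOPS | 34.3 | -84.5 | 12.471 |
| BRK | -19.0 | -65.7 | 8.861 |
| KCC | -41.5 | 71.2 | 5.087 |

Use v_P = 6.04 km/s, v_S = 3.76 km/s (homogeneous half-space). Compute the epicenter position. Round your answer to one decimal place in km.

x ≈ -29.8 km, y ≈ 21.9 km

Distance from S−P lag: d = Δt · v_P v_S / (v_P − v_S) = Δt · (6.04·3.76)/(6.04−3.76) ≈ 9.9607·Δt.
So d_HOPS = 124.22, d_BRK = 88.26, d_KCC = 50.67 km.
Circle about each station: (x − 34.3)² + (y + 84.5)² = 124.22²; (x + 19.0)² + (y + 65.7)² = 88.26²; (x + 41.5)² + (y − 71.2)² = 50.67².
Subtracting the HOPS equation from the BRK and KCC equations removes the quadratic terms:
-106.6 x + 37.6 y = 4001.53
-151.6 x + 311.4 y = 11338.11
Solving the 2×2 system: x ≈ -29.8, y ≈ 21.9 km.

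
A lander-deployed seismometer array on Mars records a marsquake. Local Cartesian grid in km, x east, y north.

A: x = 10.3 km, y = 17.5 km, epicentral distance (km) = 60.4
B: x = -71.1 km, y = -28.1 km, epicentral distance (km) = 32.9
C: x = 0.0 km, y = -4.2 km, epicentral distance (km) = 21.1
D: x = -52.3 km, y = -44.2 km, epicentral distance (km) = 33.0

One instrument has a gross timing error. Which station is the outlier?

Solve using three stations at a time. Using A, B, D (subtract circle equations pairwise → linear system) gives (x, y) ≈ (-41.9, -12.9).
Distances from that point to each station vs reported:
  A: calculated 60.4 vs reported 60.4 → residual 0.0 km
  B: calculated 32.9 vs reported 32.9 → residual 0.0 km
  C: calculated 42.8 vs reported 21.1 → residual 21.7 km
  D: calculated 33.0 vs reported 33.0 → residual 0.0 km
A, B, D are mutually consistent (residuals ≈ 0); C is off by 21.7 km.

C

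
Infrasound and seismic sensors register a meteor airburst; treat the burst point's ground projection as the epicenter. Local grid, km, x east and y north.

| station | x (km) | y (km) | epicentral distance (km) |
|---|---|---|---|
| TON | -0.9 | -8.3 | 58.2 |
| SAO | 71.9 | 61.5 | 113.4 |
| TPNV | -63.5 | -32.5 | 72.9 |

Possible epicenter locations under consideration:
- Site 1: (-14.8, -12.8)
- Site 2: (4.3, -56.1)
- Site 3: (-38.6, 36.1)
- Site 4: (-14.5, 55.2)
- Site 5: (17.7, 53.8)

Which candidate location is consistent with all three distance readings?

Site 3

For each candidate, compare |candidate − station| to the reported distance:
Site 1: residuals TON 43.6, SAO 0.8, TPNV 20.4 → max 43.6 km
Site 2: residuals TON 10.1, SAO 22.2, TPNV 1.1 → max 22.2 km
Site 3: residuals TON 0.0, SAO 0.0, TPNV 0.1 → max 0.1 km
Site 4: residuals TON 6.7, SAO 26.8, TPNV 27.6 → max 27.6 km
Site 5: residuals TON 6.6, SAO 58.7, TPNV 45.6 → max 58.7 km
Only Site 3 has all residuals ≈ 0.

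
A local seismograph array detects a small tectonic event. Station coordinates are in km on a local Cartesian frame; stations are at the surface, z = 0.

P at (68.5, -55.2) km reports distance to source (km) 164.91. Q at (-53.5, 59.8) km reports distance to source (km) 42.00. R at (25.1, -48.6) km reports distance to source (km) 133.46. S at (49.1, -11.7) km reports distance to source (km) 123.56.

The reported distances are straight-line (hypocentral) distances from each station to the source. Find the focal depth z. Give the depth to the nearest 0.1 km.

Each station gives a sphere (x−x_i)² + (y−y_i)² + z² = d_i² (stations at z=0).
Subtracting the P sphere from Q and R: z² cancels, leaving linear equations in x and y:
-244.0 x + 230.0 y = 24130.31
-86.8 x + 13.2 y = 4636.42
Solving: x ≈ -44.666, y ≈ 57.529 km (keep extra digits for the depth step; rounded: -44.7, 57.5).
Then from the P sphere: z² = 164.91² − (x − 68.5)² − (y + 55.2)² with x = -44.666, y = 57.529, so z ≈ 40.999 ≈ 41.0 km.

z ≈ 41.0 km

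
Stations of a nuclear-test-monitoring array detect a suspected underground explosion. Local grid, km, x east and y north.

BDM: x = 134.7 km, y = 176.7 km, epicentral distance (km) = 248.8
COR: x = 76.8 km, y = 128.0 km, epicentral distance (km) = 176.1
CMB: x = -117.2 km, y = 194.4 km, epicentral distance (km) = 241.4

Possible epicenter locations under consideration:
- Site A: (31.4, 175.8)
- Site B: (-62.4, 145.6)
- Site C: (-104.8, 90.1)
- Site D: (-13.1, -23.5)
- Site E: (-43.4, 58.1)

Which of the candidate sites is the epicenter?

For each candidate, compare |candidate − station| to the reported distance:
Site A: residuals BDM 145.5, COR 110.2, CMB 91.6 → max 145.5 km
Site B: residuals BDM 49.3, COR 35.8, CMB 168.0 → max 168.0 km
Site C: residuals BDM 5.9, COR 9.4, CMB 136.4 → max 136.4 km
Site D: residuals BDM 0.0, COR 0.1, CMB 0.1 → max 0.1 km
Site E: residuals BDM 34.8, COR 37.1, CMB 86.4 → max 86.4 km
Only Site D has all residuals ≈ 0.

Site D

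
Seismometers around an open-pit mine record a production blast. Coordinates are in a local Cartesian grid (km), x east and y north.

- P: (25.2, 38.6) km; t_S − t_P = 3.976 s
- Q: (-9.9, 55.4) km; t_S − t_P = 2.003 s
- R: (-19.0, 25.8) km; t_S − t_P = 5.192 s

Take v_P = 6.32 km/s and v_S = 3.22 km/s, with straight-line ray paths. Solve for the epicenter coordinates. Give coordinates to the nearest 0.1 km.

Distance from S−P lag: d = Δt · v_P v_S / (v_P − v_S) = Δt · (6.32·3.22)/(6.32−3.22) ≈ 6.5646·Δt.
So d_P = 26.10, d_Q = 13.15, d_R = 34.08 km.
Circle about each station: (x − 25.2)² + (y − 38.6)² = 26.10²; (x + 9.9)² + (y − 55.4)² = 13.15²; (x + 19.0)² + (y − 25.8)² = 34.08².
Subtracting the P equation from the Q and R equations removes the quadratic terms:
-70.2 x + 33.6 y = 1550.46
-88.4 x − 25.6 y = -1578.60
Solving the 2×2 system: x ≈ 2.8, y ≈ 52.0 km.

(2.8, 52.0)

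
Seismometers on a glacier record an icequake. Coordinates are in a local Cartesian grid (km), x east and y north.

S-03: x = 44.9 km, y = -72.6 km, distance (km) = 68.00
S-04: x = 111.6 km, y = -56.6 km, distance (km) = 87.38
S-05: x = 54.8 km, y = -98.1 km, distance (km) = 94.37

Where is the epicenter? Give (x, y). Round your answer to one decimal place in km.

Circle about each station: (x − 44.9)² + (y + 72.6)² = 68.00²; (x − 111.6)² + (y + 56.6)² = 87.38²; (x − 54.8)² + (y + 98.1)² = 94.37².
Subtracting the S-03 equation from the S-04 and S-05 equations removes the quadratic terms:
133.4 x + 32.0 y = 5360.09
19.8 x − 51.0 y = 1058.18
Solving the 2×2 system: x ≈ 41.3, y ≈ -4.7 km.
Check against S-03 (with the unrounded x, y): √((x − 44.9)²+(y + 72.6)²) = 67.98 ≈ 68.00 km. ✓

(41.3, -4.7)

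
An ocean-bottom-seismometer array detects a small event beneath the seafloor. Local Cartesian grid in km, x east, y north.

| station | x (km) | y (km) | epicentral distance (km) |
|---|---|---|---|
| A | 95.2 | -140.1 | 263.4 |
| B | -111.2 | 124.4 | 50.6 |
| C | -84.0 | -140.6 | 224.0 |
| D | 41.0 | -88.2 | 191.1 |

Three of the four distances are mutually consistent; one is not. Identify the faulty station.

Solve using three stations at a time. Using A, C, D (subtract circle equations pairwise → linear system) gives (x, y) ≈ (-48.6, 80.6).
Distances from that point to each station vs reported:
  A: calculated 263.4 vs reported 263.4 → residual 0.0 km
  B: calculated 76.4 vs reported 50.6 → residual 25.8 km
  C: calculated 224.0 vs reported 224.0 → residual 0.0 km
  D: calculated 191.1 vs reported 191.1 → residual 0.0 km
A, C, D are mutually consistent (residuals ≈ 0); B is off by 25.8 km.

B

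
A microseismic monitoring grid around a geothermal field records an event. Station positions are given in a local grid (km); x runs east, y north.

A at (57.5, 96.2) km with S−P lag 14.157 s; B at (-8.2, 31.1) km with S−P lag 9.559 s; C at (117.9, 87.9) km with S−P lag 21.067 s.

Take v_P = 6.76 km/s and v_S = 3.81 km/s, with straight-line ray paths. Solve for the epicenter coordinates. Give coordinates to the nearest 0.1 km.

(-66.0, 91.3)

Distance from S−P lag: d = Δt · v_P v_S / (v_P − v_S) = Δt · (6.76·3.81)/(6.76−3.81) ≈ 8.7307·Δt.
So d_A = 123.60, d_B = 83.46, d_C = 183.93 km.
Circle about each station: (x − 57.5)² + (y − 96.2)² = 123.60²; (x + 8.2)² + (y − 31.1)² = 83.46²; (x − 117.9)² + (y − 87.9)² = 183.93².
Subtracting the A equation from the B and C equations removes the quadratic terms:
-131.4 x − 130.2 y = -3214.85
120.8 x − 16.6 y = -9487.15
Solving the 2×2 system: x ≈ -66.0, y ≈ 91.3 km.
Check against A (with the unrounded x, y): √((x − 57.5)²+(y − 96.2)²) = 123.59 ≈ 123.60 km. ✓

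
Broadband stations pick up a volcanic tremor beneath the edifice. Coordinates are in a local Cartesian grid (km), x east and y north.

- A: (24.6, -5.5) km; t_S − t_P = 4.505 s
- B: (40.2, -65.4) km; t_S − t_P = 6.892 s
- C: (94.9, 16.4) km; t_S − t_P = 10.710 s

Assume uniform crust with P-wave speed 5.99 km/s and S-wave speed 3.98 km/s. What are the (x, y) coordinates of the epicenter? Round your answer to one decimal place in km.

Distance from S−P lag: d = Δt · v_P v_S / (v_P − v_S) = Δt · (5.99·3.98)/(5.99−3.98) ≈ 11.8608·Δt.
So d_A = 53.43, d_B = 81.74, d_C = 127.03 km.
Circle about each station: (x − 24.6)² + (y + 5.5)² = 53.43²; (x − 40.2)² + (y + 65.4)² = 81.74²; (x − 94.9)² + (y − 16.4)² = 127.03².
Subtracting the A equation from the B and C equations removes the quadratic terms:
31.2 x − 119.8 y = 1431.13
140.6 x + 43.8 y = -4642.30
Solving the 2×2 system: x ≈ -27.1, y ≈ -19.0 km.

(-27.1, -19.0)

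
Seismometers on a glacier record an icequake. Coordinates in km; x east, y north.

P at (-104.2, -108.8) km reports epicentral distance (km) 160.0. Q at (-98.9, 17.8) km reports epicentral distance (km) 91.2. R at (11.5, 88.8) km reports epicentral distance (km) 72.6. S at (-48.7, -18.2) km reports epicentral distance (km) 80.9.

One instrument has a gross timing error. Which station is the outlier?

S

Solve using three stations at a time. Using P, Q, R (subtract circle equations pairwise → linear system) gives (x, y) ≈ (-7.7, 18.8).
Distances from that point to each station vs reported:
  P: calculated 160.0 vs reported 160.0 → residual 0.0 km
  Q: calculated 91.2 vs reported 91.2 → residual 0.0 km
  R: calculated 72.6 vs reported 72.6 → residual 0.0 km
  S: calculated 55.2 vs reported 80.9 → residual 25.7 km
P, Q, R are mutually consistent (residuals ≈ 0); S is off by 25.7 km.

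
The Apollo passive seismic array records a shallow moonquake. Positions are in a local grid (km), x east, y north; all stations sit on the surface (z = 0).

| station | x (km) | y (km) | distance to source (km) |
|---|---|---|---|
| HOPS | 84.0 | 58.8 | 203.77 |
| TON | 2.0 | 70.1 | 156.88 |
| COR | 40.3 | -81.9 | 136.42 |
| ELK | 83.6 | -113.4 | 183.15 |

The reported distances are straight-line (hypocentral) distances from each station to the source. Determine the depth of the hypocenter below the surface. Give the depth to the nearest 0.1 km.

Each station gives a sphere (x−x_i)² + (y−y_i)² + z² = d_i² (stations at z=0).
Subtracting the HOPS sphere from TON and COR: z² cancels, leaving linear equations in x and y:
-164.0 x + 22.6 y = 11315.45
-87.4 x − 281.4 y = 20730.06
Solving: x ≈ -75.900, y ≈ -50.094 km (keep extra digits for the depth step; rounded: -75.9, -50.1).
Then from the HOPS sphere: z² = 203.77² − (x − 84.0)² − (y − 58.8)² with x = -75.900, y = -50.094, so z ≈ 64.002 ≈ 64.0 km.

depth ≈ 64.0 km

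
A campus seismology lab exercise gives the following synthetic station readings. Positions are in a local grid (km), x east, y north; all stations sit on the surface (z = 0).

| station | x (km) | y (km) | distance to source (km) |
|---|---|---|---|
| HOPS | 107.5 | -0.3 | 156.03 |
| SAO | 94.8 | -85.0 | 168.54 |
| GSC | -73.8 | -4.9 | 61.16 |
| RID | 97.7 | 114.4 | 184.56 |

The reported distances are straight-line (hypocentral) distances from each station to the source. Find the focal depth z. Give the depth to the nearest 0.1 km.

Each station gives a sphere (x−x_i)² + (y−y_i)² + z² = d_i² (stations at z=0).
Subtracting the HOPS sphere from SAO and GSC: z² cancels, leaving linear equations in x and y:
-25.4 x − 169.4 y = 595.33
-362.6 x − 9.2 y = 14518.93
Solving: x ≈ -40.105, y ≈ 2.499 km (keep extra digits for the depth step; rounded: -40.1, 2.5).
Then from the HOPS sphere: z² = 156.03² − (x − 107.5)² − (y + 0.3)² with x = -40.105, y = 2.499, so z ≈ 50.500 ≈ 50.5 km.

depth ≈ 50.5 km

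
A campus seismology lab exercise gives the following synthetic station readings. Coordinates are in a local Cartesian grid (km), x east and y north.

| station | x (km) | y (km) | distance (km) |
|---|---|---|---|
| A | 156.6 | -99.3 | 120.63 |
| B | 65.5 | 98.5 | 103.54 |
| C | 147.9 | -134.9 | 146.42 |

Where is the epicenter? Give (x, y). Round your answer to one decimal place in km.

Circle about each station: (x − 156.6)² + (y + 99.3)² = 120.63²; (x − 65.5)² + (y − 98.5)² = 103.54²; (x − 147.9)² + (y + 134.9)² = 146.42².
Subtracting the A equation from the B and C equations removes the quadratic terms:
-182.2 x + 395.6 y = -16560.48
-17.4 x − 71.2 y = -1198.85
Solving the 2×2 system: x ≈ 83.3, y ≈ -3.5 km.
Check against A (with the unrounded x, y): √((x − 156.6)²+(y + 99.3)²) = 120.64 ≈ 120.63 km. ✓

x ≈ 83.3 km, y ≈ -3.5 km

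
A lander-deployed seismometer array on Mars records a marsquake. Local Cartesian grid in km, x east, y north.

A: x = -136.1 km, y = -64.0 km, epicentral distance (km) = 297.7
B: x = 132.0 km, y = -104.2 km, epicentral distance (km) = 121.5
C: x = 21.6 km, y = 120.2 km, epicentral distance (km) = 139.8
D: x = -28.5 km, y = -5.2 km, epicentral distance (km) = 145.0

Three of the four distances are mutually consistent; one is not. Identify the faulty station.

A

Solve using three stations at a time. Using B, C, D (subtract circle equations pairwise → linear system) gives (x, y) ≈ (114.9, 16.1).
Distances from that point to each station vs reported:
  A: calculated 263.5 vs reported 297.7 → residual 34.2 km
  B: calculated 121.5 vs reported 121.5 → residual 0.0 km
  C: calculated 139.8 vs reported 139.8 → residual 0.0 km
  D: calculated 145.0 vs reported 145.0 → residual 0.0 km
B, C, D are mutually consistent (residuals ≈ 0); A is off by 34.2 km.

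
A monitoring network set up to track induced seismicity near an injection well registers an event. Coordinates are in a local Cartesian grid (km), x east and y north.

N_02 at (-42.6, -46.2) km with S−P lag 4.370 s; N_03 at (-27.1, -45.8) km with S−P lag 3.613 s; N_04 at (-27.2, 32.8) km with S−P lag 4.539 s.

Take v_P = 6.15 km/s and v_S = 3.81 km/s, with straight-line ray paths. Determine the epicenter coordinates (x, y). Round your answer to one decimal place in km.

Distance from S−P lag: d = Δt · v_P v_S / (v_P − v_S) = Δt · (6.15·3.81)/(6.15−3.81) ≈ 10.0135·Δt.
So d_N_02 = 43.76, d_N_03 = 36.18, d_N_04 = 45.45 km.
Circle about each station: (x + 42.6)² + (y + 46.2)² = 43.76²; (x + 27.1)² + (y + 45.8)² = 36.18²; (x + 27.2)² + (y − 32.8)² = 45.45².
Subtracting the N_02 equation from the N_03 and N_04 equations removes the quadratic terms:
31.0 x + 0.8 y = -511.20
30.8 x + 158.0 y = -2284.28
Solving the 2×2 system: x ≈ -16.2, y ≈ -11.3 km.

-16.2 km east, -11.3 km north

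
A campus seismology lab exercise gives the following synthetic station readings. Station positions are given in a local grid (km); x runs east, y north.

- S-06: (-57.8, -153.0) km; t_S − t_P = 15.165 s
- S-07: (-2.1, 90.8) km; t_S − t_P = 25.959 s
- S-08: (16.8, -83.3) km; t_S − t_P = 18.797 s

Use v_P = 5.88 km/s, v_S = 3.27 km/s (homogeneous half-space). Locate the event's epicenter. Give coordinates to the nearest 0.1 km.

Distance from S−P lag: d = Δt · v_P v_S / (v_P − v_S) = Δt · (5.88·3.27)/(5.88−3.27) ≈ 7.3669·Δt.
So d_S-06 = 111.72, d_S-07 = 191.24, d_S-08 = 138.48 km.
Circle about each station: (x + 57.8)² + (y + 153.0)² = 111.72²; (x + 2.1)² + (y − 90.8)² = 191.24²; (x − 16.8)² + (y + 83.3)² = 138.48².
Subtracting pairs of circle equations eliminates x²+y² and gives linear equations (the radical axes):
111.4 x + 487.6 y = -42592.17
149.2 x + 139.4 y = -26224.06
Solving the 2×2 system: x ≈ -119.7, y ≈ -60.0 km.

(-119.7, -60.0)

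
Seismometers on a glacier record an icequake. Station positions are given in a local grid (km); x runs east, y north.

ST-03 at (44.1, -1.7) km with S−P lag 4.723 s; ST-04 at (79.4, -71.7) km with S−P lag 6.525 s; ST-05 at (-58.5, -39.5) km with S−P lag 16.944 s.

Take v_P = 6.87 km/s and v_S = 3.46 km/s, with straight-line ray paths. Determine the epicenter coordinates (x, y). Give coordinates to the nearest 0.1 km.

Distance from S−P lag: d = Δt · v_P v_S / (v_P − v_S) = Δt · (6.87·3.46)/(6.87−3.46) ≈ 6.9707·Δt.
So d_ST-03 = 32.92, d_ST-04 = 45.48, d_ST-05 = 118.11 km.
Circle about each station: (x − 44.1)² + (y + 1.7)² = 32.92²; (x − 79.4)² + (y + 71.7)² = 45.48²; (x + 58.5)² + (y + 39.5)² = 118.11².
Subtracting pairs of circle equations eliminates x²+y² and gives linear equations (the radical axes):
70.6 x − 140.0 y = 8512.85
-205.2 x − 75.6 y = -9831.45
Solving the 2×2 system: x ≈ 59.3, y ≈ -30.9 km.

x ≈ 59.3 km, y ≈ -30.9 km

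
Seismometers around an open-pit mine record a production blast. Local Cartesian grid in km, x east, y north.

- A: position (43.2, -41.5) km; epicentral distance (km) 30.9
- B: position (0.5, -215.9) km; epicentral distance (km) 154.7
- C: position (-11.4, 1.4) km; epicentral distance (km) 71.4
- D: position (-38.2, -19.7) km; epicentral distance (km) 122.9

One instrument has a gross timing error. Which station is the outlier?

Solve using three stations at a time. Using A, B, C (subtract circle equations pairwise → linear system) gives (x, y) ≈ (20.5, -62.5).
Distances from that point to each station vs reported:
  A: calculated 30.9 vs reported 30.9 → residual 0.0 km
  B: calculated 154.7 vs reported 154.7 → residual 0.0 km
  C: calculated 71.4 vs reported 71.4 → residual 0.0 km
  D: calculated 72.6 vs reported 122.9 → residual 50.3 km
A, B, C are mutually consistent (residuals ≈ 0); D is off by 50.3 km.

D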